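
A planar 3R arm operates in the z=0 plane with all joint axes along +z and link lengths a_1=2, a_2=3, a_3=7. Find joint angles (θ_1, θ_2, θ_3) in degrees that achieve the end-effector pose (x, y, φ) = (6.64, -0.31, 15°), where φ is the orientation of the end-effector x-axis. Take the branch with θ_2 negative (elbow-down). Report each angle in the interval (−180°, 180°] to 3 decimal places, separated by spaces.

wrist centre = target − a_3·(cos φ, sin φ) = (-0.1215, -2.1217)
cos θ_2 = (4.5165−2²−3²)/(2·2·3) = -0.7070; θ_2 = -134.9879° (elbow-down)
β = atan2(-2.1217,-0.1215) = -93.2769°; ψ = atan2(-2.1218,-0.1209) = -93.2605°
θ_1 = β − ψ = -0.0164°
θ_3 = φ − θ_1 − θ_2 = 150.0043° (wrapped to (-180°,180°])

-0.016 -134.988 150.004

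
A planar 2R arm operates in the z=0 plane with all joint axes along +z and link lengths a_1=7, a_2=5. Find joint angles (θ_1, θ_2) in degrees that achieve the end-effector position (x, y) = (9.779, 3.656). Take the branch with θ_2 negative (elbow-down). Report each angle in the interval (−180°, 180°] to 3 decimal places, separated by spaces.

45.004 -60.005

cos θ_2 = (108.9952−7²−5²)/(2·7·5) = 0.4999; θ_2 = -60.0046° (elbow-down)
β = atan2(3.6560,9.7790) = 20.4989°; ψ = atan2(-4.3303,9.4997) = -24.5054°
θ_1 = β − ψ = 45.0043°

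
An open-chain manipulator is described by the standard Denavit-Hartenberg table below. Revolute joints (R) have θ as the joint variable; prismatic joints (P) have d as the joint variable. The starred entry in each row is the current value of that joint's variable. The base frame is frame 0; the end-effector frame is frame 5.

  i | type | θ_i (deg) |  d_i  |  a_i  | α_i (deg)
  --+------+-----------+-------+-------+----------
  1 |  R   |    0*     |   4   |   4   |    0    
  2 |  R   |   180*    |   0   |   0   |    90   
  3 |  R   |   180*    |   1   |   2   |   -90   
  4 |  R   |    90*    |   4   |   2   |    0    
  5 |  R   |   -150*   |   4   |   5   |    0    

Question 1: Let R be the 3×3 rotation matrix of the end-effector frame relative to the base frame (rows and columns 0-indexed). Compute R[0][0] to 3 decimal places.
End-effector x-axis (col 0 of R) = (0.5000,0.8660,0.0000)
R[0][0] = 0.5000

0.500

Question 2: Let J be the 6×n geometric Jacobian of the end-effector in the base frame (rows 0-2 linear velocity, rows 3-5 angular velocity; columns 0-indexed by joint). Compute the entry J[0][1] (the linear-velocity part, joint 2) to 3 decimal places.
axis z_1 = (0.0000,0.0000,1.0000); lever o_n−o_1 = (4.5000,3.3301,-8.0000)
cross product → J_v[:, 1] = (-3.3301,4.5000,0.0000)
J_ω[:, 1] = z_1
entry J[0][1] = -3.3301

-3.330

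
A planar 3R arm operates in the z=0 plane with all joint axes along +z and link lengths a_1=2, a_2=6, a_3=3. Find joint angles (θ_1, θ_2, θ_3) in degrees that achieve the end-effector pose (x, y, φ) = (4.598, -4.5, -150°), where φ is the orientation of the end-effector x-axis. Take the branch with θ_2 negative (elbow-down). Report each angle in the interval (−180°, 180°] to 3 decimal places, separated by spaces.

wrist centre = target − a_3·(cos φ, sin φ) = (7.1961, -3.0000)
cos θ_2 = (60.7835−2²−6²)/(2·2·6) = 0.8660; θ_2 = -30.0052° (elbow-down)
β = atan2(-3.0000,7.1961) = -22.6310°; ψ = atan2(-3.0005,7.1959) = -22.6347°
θ_1 = β − ψ = 0.0038°
θ_3 = φ − θ_1 − θ_2 = -119.9985° (wrapped to (-180°,180°])

0.004 -30.005 -119.999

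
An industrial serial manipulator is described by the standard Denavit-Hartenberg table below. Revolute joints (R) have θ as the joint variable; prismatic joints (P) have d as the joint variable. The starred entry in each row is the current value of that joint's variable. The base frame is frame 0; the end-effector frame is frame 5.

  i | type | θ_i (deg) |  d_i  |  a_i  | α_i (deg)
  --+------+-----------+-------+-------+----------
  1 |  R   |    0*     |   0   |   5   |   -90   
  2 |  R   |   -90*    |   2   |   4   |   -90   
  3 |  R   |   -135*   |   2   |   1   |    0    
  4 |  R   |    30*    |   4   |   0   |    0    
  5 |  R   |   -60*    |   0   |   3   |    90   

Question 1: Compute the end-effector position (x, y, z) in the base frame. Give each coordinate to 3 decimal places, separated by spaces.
after link 1: o_1 = (5.0000, 0.0000, 0.0000)
after link 2: o_2 = (5.0000, 2.0000, 4.0000)
after link 3: o_3 = (7.0000, 2.7071, 3.2929)
after link 4: o_4 = (11.0000, 2.7071, 3.2929)
after link 5: o_5 = (11.0000, 3.4836, 0.3951)

11.000 3.484 0.395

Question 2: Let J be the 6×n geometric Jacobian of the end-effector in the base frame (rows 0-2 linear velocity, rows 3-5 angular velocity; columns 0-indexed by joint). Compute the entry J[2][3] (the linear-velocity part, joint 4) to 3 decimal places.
axis z_3 = (1.0000,0.0000,-0.0000); lever o_n−o_3 = (4.0000,0.7765,-2.8978)
cross product → J_v[:, 3] = (-0.0000,2.8978,0.7765)
J_ω[:, 3] = z_3
entry J[2][3] = 0.7765

0.776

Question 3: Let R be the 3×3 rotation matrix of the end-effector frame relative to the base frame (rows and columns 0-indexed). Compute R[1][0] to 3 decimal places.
0.259

End-effector x-axis (col 0 of R) = (-0.0000,0.2588,-0.9659)
R[1][0] = 0.2588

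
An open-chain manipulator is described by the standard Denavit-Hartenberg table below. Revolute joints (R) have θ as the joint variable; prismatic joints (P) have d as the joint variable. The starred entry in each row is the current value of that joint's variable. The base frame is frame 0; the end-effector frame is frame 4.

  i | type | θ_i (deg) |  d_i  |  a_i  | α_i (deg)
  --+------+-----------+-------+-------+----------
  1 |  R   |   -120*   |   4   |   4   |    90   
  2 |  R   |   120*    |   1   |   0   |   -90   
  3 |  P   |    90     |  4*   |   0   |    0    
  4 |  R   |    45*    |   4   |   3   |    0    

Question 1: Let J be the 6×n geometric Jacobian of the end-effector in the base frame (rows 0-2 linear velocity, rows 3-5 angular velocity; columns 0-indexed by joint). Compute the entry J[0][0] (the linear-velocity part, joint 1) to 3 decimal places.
axis z_0 = ẑ; lever o_n−o_0 = (1.9049,1.0567,-1.8371)
cross product → J_v[:, 0] = (-1.0567,1.9049,0.0000)
J_ω[:, 0] = z_0
entry J[0][0] = -1.0567

-1.057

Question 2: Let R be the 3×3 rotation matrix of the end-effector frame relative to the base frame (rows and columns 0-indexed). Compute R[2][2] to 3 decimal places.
End-effector z-axis (col 2 of R) = (0.4330,0.7500,-0.5000)
R[2][2] = -0.5000

-0.500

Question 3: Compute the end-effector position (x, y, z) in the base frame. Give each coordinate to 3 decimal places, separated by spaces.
1.905 1.057 -1.837

after link 1: o_1 = (-2.0000, -3.4641, 4.0000)
after link 2: o_2 = (-2.8660, -2.9641, 4.0000)
after link 3: o_3 = (-1.1340, 0.0359, 2.0000)
after link 4: o_4 = (1.9049, 1.0567, -1.8371)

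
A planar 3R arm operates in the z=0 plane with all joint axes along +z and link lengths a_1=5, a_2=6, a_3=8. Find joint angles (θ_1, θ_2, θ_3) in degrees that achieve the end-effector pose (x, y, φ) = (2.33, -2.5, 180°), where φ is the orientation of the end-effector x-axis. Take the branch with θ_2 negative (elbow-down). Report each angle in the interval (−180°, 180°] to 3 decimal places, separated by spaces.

2.793 -30.005 -152.788

wrist centre = target − a_3·(cos φ, sin φ) = (10.3300, -2.5000)
cos θ_2 = (112.9589−5²−6²)/(2·5·6) = 0.8660; θ_2 = -30.0050° (elbow-down)
β = atan2(-2.5000,10.3300) = -13.6048°; ψ = atan2(-3.0005,10.1959) = -16.3981°
θ_1 = β − ψ = 2.7934°
θ_3 = φ − θ_1 − θ_2 = -152.7884° (wrapped to (-180°,180°])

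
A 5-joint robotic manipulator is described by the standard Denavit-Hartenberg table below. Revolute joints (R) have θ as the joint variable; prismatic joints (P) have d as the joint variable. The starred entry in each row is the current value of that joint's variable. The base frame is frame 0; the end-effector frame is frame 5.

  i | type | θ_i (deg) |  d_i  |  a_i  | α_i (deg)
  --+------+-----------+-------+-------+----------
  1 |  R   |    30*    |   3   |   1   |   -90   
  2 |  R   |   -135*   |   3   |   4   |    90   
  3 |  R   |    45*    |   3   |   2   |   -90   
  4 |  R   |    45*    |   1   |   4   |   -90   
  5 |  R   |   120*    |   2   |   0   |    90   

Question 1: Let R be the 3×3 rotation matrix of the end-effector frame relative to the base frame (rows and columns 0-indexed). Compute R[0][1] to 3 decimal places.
0.989

End-effector y-axis (col 1 of R) = (0.9892,-0.0062,0.1464)
R[0][1] = 0.9892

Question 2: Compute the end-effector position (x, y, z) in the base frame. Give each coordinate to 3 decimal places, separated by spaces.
after link 1: o_1 = (0.8660, 0.5000, 3.0000)
after link 2: o_2 = (-3.0835, 1.6839, 5.8284)
after link 3: o_3 = (-6.4937, 1.3479, 4.7071)
after link 4: o_4 = (-6.9069, 4.2353, 7.6213)
after link 5: o_5 = (-4.9286, 4.2228, 7.9142)

-4.929 4.223 7.914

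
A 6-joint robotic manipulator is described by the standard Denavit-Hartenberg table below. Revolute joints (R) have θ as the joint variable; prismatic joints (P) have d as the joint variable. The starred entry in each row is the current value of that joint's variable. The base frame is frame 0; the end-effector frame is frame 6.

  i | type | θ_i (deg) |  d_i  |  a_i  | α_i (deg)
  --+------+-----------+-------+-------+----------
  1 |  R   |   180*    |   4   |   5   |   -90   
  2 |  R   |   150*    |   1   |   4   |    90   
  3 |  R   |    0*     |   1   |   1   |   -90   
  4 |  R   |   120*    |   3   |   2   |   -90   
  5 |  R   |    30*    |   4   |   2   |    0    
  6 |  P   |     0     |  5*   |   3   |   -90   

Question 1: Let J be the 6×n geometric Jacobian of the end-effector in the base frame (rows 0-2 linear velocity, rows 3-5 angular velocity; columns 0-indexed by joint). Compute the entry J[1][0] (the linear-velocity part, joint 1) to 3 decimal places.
-10.170

axis z_0 = ẑ; lever o_n−o_0 = (-10.1699,-1.5000,6.9641)
cross product → J_v[:, 0] = (1.5000,-10.1699,0.0000)
J_ω[:, 0] = z_0
entry J[1][0] = -10.1699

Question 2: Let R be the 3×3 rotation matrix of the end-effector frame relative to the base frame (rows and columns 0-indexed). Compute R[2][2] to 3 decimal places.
End-effector z-axis (col 2 of R) = (-0.0000,0.8660,-0.5000)
R[2][2] = -0.5000

-0.500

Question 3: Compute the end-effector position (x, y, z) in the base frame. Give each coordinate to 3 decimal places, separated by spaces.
-10.170 -1.500 6.964

after link 1: o_1 = (-5.0000, 0.0000, 4.0000)
after link 2: o_2 = (-1.5359, -1.0000, 2.0000)
after link 3: o_3 = (-1.1699, -1.0000, 0.6340)
after link 4: o_4 = (-1.1699, -4.0000, 2.6340)
after link 5: o_5 = (-5.1699, -3.0000, 4.3660)
after link 6: o_6 = (-10.1699, -1.5000, 6.9641)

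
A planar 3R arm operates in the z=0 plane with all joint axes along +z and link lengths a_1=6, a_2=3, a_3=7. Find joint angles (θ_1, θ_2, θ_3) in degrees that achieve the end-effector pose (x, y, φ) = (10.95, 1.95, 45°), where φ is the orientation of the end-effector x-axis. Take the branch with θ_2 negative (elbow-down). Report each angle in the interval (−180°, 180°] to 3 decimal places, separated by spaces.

wrist centre = target − a_3·(cos φ, sin φ) = (6.0003, -2.9997)
cos θ_2 = (45.0015−6²−3²)/(2·6·3) = 0.0000; θ_2 = -89.9976° (elbow-down)
β = atan2(-2.9997,6.0003) = -26.5622°; ψ = atan2(-3.0000,6.0001) = -26.5646°
θ_1 = β − ψ = 0.0024°
θ_3 = φ − θ_1 − θ_2 = 134.9952° (wrapped to (-180°,180°])

0.002 -89.998 134.995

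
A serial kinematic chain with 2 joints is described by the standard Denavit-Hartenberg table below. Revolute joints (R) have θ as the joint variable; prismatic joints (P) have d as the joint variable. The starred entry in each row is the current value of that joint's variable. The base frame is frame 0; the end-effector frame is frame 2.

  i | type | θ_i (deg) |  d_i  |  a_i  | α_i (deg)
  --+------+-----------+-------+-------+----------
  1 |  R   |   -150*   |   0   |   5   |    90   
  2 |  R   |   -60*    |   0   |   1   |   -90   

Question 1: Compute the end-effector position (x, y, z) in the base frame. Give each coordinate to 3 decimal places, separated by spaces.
-4.763 -2.750 -0.866

after link 1: o_1 = (-4.3301, -2.5000, 0.0000)
after link 2: o_2 = (-4.7631, -2.7500, -0.8660)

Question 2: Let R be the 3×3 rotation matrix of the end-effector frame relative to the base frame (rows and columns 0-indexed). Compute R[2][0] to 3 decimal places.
End-effector x-axis (col 0 of R) = (-0.4330,-0.2500,-0.8660)
R[2][0] = -0.8660

-0.866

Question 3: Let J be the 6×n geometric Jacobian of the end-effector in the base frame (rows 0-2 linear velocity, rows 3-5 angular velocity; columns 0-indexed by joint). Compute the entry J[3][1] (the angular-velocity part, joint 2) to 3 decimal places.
axis z_1 = (-0.5000,0.8660,0.0000); lever o_n−o_1 = (-0.4330,-0.2500,-0.8660)
cross product → J_v[:, 1] = (-0.7500,-0.4330,0.5000)
J_ω[:, 1] = z_1
entry J[3][1] = -0.5000

-0.500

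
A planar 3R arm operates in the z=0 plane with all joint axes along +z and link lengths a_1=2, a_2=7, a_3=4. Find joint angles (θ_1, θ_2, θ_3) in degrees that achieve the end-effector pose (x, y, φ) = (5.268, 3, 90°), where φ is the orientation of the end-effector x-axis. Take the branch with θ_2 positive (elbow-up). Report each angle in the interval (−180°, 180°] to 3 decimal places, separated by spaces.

-149.997 149.998 89.999

wrist centre = target − a_3·(cos φ, sin φ) = (5.2680, -1.0000)
cos θ_2 = (28.7518−2²−7²)/(2·2·7) = -0.8660; θ_2 = 149.9978° (elbow-up)
β = atan2(-1.0000,5.2680) = -10.7483°; ψ = atan2(3.5002,-4.0620) = 139.2488°
θ_1 = β − ψ = -149.9971°
θ_3 = φ − θ_1 − θ_2 = 89.9993° (wrapped to (-180°,180°])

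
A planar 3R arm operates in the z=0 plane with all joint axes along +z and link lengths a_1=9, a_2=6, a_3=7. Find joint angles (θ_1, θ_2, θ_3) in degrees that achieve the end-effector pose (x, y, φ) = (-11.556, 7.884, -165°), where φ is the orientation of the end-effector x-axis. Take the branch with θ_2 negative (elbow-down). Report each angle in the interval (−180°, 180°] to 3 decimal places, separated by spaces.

wrist centre = target − a_3·(cos φ, sin φ) = (-4.7945, 9.6957)
cos θ_2 = (116.9947−9²−6²)/(2·9·6) = -0.0000; θ_2 = -90.0028° (elbow-down)
β = atan2(9.6957,-4.7945) = 116.3123°; ψ = atan2(-6.0000,8.9997) = -33.6909°
θ_1 = β − ψ = 150.0032°
θ_3 = φ − θ_1 − θ_2 = 134.9996° (wrapped to (-180°,180°])

150.003 -90.003 135.000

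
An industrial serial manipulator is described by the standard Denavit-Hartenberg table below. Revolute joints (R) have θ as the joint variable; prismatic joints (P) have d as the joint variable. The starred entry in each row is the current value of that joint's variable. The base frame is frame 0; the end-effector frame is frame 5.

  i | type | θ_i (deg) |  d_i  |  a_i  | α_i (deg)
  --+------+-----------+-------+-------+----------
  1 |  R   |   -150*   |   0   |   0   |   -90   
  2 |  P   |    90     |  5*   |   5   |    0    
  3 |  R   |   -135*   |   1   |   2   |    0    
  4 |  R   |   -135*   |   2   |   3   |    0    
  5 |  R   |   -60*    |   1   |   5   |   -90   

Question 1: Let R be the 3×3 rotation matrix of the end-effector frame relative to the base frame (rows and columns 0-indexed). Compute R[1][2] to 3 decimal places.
End-effector z-axis (col 2 of R) = (0.7500,0.4330,0.5000)
R[1][2] = 0.4330

0.433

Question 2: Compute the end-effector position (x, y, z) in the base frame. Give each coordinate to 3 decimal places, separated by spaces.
8.038 -5.751 -7.916

after link 1: o_1 = (0.0000, 0.0000, 0.0000)
after link 2: o_2 = (2.5000, -4.3301, -5.0000)
after link 3: o_3 = (1.7753, -5.9033, -3.5858)
after link 4: o_4 = (5.3733, -6.1353, -3.5858)
after link 5: o_5 = (8.0384, -5.7513, -7.9159)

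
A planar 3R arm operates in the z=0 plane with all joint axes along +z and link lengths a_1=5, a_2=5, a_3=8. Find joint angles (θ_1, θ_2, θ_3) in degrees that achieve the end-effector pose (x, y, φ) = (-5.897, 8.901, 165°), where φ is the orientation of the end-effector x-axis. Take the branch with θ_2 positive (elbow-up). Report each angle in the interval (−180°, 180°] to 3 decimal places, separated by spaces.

wrist centre = target − a_3·(cos φ, sin φ) = (1.8304, 6.8304)
cos θ_2 = (50.0054−5²−5²)/(2·5·5) = 0.0001; θ_2 = 89.9938° (elbow-up)
β = atan2(6.8304,1.8304) = 74.9985°; ψ = atan2(5.0000,5.0005) = 44.9969°
θ_1 = β − ψ = 30.0016°
θ_3 = φ − θ_1 − θ_2 = 45.0046° (wrapped to (-180°,180°])

30.002 89.994 45.005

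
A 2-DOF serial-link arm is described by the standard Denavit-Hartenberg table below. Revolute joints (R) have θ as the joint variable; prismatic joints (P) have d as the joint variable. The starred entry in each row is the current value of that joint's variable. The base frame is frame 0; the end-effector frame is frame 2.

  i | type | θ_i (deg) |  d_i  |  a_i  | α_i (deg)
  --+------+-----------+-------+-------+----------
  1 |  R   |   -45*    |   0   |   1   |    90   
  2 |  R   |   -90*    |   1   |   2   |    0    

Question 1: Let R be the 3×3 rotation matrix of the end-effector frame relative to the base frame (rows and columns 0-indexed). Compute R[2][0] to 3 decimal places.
End-effector x-axis (col 0 of R) = (0.0000,-0.0000,-1.0000)
R[2][0] = -1.0000

-1.000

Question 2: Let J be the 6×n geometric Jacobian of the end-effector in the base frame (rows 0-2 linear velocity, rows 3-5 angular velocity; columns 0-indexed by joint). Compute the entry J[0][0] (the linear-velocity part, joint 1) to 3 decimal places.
1.414

axis z_0 = ẑ; lever o_n−o_0 = (0.0000,-1.4142,-2.0000)
cross product → J_v[:, 0] = (1.4142,0.0000,-0.0000)
J_ω[:, 0] = z_0
entry J[0][0] = 1.4142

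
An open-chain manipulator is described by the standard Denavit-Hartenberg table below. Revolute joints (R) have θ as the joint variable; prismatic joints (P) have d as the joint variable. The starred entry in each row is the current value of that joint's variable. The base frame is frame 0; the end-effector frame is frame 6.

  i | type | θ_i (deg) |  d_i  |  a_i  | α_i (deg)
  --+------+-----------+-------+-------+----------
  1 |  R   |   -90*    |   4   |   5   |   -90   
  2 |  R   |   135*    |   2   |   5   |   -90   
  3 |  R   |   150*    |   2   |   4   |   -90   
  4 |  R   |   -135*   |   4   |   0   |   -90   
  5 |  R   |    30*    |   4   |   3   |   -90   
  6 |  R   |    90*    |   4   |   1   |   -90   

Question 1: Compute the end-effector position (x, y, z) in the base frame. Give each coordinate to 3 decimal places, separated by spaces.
-1.684 -1.400 6.826

after link 1: o_1 = (0.0000, -5.0000, 4.0000)
after link 2: o_2 = (2.0000, -1.4645, 0.4645)
after link 3: o_3 = (0.0000, -2.4997, 4.3282)
after link 4: o_4 = (3.4641, -3.9140, 5.7424)
after link 5: o_5 = (1.6694, -0.6916, 9.1181)
after link 6: o_6 = (-1.6841, -1.3999, 6.8264)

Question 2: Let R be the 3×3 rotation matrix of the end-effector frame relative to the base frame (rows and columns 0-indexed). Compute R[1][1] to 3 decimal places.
0.160

End-effector y-axis (col 1 of R) = (0.9268,0.1603,0.3397)
R[1][1] = 0.1603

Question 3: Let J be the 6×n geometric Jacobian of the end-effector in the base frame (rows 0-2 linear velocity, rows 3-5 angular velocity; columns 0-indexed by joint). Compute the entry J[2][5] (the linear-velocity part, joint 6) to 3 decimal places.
axis z_5 = (-0.9268,-0.1603,-0.3397); lever o_n−o_5 = (-3.3536,-0.7083,-2.2917)
cross product → J_v[:, 5] = (0.1268,-0.9848,0.1188)
J_ω[:, 5] = z_5
entry J[2][5] = 0.1188

0.119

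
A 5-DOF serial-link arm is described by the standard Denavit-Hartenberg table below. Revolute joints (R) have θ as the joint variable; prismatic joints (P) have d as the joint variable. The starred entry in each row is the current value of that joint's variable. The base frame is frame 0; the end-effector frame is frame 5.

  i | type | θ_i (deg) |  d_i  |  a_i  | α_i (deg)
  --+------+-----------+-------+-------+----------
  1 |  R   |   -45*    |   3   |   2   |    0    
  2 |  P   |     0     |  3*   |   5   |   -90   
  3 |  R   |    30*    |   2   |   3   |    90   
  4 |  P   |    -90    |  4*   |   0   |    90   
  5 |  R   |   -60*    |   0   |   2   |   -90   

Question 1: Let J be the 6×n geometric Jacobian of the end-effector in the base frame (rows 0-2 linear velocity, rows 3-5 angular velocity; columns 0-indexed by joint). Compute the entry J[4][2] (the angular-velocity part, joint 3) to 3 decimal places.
0.707

axis z_2 = (0.7071,0.7071,0.0000); lever o_n−o_2 = (3.3461,-1.9319,0.4641)
cross product → J_v[:, 2] = (0.3282,-0.3282,-3.7321)
J_ω[:, 2] = z_2
entry J[4][2] = 0.7071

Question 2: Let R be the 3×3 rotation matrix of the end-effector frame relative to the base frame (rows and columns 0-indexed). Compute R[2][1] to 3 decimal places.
-0.500

End-effector y-axis (col 1 of R) = (0.6124,-0.6124,-0.5000)
R[2][1] = -0.5000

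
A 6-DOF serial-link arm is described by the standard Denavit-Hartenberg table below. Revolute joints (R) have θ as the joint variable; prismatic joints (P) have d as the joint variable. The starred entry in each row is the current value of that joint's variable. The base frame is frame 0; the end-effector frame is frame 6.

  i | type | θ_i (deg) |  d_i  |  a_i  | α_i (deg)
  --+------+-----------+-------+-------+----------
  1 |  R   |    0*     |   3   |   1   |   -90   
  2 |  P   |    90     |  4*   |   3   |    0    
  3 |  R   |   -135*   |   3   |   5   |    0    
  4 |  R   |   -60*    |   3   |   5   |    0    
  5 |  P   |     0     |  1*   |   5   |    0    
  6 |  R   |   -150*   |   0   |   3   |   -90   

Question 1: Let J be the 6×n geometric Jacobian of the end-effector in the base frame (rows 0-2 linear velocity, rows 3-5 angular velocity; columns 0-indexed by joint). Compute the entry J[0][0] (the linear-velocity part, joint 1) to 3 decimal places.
-11.000

axis z_0 = ẑ; lever o_n−o_0 = (1.1709,11.0000,10.2970)
cross product → J_v[:, 0] = (-11.0000,1.1709,0.0000)
J_ω[:, 0] = z_0
entry J[0][0] = -11.0000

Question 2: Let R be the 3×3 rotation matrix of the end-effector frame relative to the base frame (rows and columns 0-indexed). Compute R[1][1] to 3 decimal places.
-1.000

End-effector y-axis (col 1 of R) = (-0.0000,-1.0000,-0.0000)
R[1][1] = -1.0000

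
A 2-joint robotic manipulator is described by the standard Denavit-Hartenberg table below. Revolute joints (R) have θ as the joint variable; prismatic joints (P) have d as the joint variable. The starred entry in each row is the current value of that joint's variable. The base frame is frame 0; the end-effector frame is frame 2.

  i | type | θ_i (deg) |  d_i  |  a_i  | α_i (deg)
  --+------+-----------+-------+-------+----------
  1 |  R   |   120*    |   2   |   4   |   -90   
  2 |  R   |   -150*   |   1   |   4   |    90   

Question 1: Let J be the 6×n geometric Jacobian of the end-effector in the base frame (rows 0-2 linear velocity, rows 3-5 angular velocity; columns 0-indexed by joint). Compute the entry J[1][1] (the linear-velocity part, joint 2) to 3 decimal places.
axis z_1 = (-0.8660,-0.5000,0.0000); lever o_n−o_1 = (0.8660,-3.5000,2.0000)
cross product → J_v[:, 1] = (-1.0000,1.7321,3.4641)
J_ω[:, 1] = z_1
entry J[1][1] = 1.7321

1.732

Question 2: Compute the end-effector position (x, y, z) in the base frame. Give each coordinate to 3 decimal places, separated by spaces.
-1.134 -0.036 4.000

after link 1: o_1 = (-2.0000, 3.4641, 2.0000)
after link 2: o_2 = (-1.1340, -0.0359, 4.0000)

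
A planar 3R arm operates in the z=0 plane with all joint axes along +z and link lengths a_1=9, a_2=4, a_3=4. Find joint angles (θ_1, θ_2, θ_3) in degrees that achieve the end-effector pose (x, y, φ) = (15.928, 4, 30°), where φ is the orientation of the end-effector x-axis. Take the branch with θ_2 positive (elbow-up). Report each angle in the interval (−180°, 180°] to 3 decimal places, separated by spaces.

-0.002 30.008 -0.006

wrist centre = target − a_3·(cos φ, sin φ) = (12.4639, 2.0000)
cos θ_2 = (159.3488−9²−4²)/(2·9·4) = 0.8660; θ_2 = 30.0081° (elbow-up)
β = atan2(2.0000,12.4639) = 9.1162°; ψ = atan2(2.0005,12.4638) = 9.1184°
θ_1 = β − ψ = -0.0022°
θ_3 = φ − θ_1 − θ_2 = -0.0058° (wrapped to (-180°,180°])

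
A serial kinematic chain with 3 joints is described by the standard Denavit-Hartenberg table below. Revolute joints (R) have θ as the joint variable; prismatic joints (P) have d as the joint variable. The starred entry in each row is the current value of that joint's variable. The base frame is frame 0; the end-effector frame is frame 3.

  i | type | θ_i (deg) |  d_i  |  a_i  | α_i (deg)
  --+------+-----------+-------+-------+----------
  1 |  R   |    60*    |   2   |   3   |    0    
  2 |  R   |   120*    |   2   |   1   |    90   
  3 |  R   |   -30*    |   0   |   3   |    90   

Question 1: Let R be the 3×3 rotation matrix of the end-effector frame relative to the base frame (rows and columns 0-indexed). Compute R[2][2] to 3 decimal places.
End-effector z-axis (col 2 of R) = (0.5000,-0.0000,-0.8660)
R[2][2] = -0.8660

-0.866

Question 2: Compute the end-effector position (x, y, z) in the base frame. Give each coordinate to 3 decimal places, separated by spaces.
after link 1: o_1 = (1.5000, 2.5981, 2.0000)
after link 2: o_2 = (0.5000, 2.5981, 4.0000)
after link 3: o_3 = (-2.0981, 2.5981, 2.5000)

-2.098 2.598 2.500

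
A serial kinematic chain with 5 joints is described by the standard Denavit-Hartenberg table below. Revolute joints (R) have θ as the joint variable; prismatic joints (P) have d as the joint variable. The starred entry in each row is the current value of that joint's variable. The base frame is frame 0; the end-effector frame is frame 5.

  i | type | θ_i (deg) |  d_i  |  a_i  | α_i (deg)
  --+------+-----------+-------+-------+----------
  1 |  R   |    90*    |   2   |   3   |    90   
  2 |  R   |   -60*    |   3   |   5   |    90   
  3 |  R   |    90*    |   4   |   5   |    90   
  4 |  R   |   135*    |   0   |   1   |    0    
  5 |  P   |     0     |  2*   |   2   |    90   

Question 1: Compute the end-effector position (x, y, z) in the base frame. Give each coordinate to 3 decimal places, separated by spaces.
after link 1: o_1 = (0.0000, 3.0000, 2.0000)
after link 2: o_2 = (3.0000, 5.5000, -2.3301)
after link 3: o_3 = (8.0000, 2.0359, -4.3301)
after link 4: o_4 = (7.2929, 1.4235, -4.6837)
after link 5: o_5 = (5.8787, 1.1988, -7.1228)

5.879 1.199 -7.123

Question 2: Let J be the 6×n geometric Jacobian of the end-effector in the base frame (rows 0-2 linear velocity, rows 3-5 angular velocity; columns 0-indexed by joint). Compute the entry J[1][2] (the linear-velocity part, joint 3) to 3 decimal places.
-1.439

axis z_2 = (0.0000,-0.8660,-0.5000); lever o_n−o_2 = (2.8787,-4.3012,-4.7927)
cross product → J_v[:, 2] = (2.0000,-1.4393,2.4930)
J_ω[:, 2] = z_2
entry J[1][2] = -1.4393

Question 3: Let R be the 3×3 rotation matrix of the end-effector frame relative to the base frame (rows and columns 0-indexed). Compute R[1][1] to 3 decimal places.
0.500

End-effector y-axis (col 1 of R) = (-0.0000,0.5000,-0.8660)
R[1][1] = 0.5000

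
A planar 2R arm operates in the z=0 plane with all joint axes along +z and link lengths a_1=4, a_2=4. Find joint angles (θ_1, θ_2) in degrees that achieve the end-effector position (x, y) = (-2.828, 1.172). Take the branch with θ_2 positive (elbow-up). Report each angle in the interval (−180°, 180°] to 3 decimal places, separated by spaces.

89.988 135.004

cos θ_2 = (9.3712−4²−4²)/(2·4·4) = -0.7072; θ_2 = 135.0036° (elbow-up)
β = atan2(1.1720,-2.8280) = 157.4896°; ψ = atan2(2.8283,1.1714) = 67.5018°
θ_1 = β − ψ = 89.9878°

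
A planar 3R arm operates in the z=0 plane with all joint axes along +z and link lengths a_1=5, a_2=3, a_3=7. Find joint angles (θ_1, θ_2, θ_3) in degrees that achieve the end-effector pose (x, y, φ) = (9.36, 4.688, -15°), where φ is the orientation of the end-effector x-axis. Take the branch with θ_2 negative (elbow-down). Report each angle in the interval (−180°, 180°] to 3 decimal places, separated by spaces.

89.997 -60.003 -44.994

wrist centre = target − a_3·(cos φ, sin φ) = (2.5985, 6.4997)
cos θ_2 = (48.9988−5²−3²)/(2·5·3) = 0.5000; θ_2 = -60.0026° (elbow-down)
β = atan2(6.4997,2.5985) = 68.2090°; ψ = atan2(-2.5981,6.4999) = -21.7877°
θ_1 = β − ψ = 89.9967°
θ_3 = φ − θ_1 − θ_2 = -44.9941° (wrapped to (-180°,180°])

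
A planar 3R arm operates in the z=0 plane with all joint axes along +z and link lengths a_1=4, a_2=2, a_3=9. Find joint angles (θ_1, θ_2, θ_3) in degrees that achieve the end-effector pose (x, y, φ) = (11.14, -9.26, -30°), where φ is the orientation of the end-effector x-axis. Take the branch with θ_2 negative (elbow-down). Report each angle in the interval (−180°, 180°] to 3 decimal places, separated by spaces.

wrist centre = target − a_3·(cos φ, sin φ) = (3.3458, -4.7600)
cos θ_2 = (33.8518−4²−2²)/(2·4·2) = 0.8657; θ_2 = -30.0331° (elbow-down)
β = atan2(-4.7600,3.3458) = -54.8969°; ψ = atan2(-1.0010,5.7315) = -9.9068°
θ_1 = β − ψ = -44.9901°
θ_3 = φ − θ_1 − θ_2 = 45.0232° (wrapped to (-180°,180°])

-44.990 -30.033 45.023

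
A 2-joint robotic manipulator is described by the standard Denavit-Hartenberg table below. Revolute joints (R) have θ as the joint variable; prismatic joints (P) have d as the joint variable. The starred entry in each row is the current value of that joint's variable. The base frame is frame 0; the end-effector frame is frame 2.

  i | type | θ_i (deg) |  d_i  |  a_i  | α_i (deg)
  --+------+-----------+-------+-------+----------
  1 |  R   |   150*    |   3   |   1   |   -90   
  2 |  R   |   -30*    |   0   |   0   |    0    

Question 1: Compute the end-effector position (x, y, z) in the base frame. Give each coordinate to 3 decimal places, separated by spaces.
after link 1: o_1 = (-0.8660, 0.5000, 3.0000)
after link 2: o_2 = (-0.8660, 0.5000, 3.0000)

-0.866 0.500 3.000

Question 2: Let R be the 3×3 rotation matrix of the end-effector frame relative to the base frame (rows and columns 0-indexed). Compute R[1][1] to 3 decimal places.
End-effector y-axis (col 1 of R) = (-0.4330,0.2500,-0.8660)
R[1][1] = 0.2500

0.250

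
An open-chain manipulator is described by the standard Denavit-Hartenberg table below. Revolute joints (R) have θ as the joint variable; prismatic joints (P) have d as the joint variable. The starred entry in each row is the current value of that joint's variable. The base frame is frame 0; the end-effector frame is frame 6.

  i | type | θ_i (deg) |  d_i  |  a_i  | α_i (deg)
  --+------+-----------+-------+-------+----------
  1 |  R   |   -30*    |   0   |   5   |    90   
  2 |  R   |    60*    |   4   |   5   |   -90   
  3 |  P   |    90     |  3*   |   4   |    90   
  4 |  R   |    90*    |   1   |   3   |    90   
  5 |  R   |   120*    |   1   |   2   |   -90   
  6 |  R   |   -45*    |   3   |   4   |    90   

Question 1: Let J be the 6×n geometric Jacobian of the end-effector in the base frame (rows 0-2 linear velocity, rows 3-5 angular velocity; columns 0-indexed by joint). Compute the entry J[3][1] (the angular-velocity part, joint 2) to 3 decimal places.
axis z_1 = (-0.5000,-0.8660,0.0000); lever o_n−o_1 = (4.9326,1.5728,8.0123)
cross product → J_v[:, 1] = (-6.9388,4.0061,3.4854)
J_ω[:, 1] = z_1
entry J[3][1] = -0.5000

-0.500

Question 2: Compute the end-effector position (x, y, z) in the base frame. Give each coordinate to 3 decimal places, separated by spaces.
9.263 -0.927 8.012

after link 1: o_1 = (4.3301, -2.5000, 0.0000)
after link 2: o_2 = (4.4952, -7.2141, 4.3301)
after link 3: o_3 = (4.2452, -2.4510, 5.8301)
after link 4: o_4 = (2.4282, -1.4019, 8.1962)
after link 5: o_5 = (4.4282, -1.4019, 9.1962)
after link 6: o_6 = (9.2628, -0.9272, 8.0123)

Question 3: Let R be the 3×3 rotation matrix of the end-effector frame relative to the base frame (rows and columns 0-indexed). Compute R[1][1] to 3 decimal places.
-0.250

End-effector y-axis (col 1 of R) = (0.4330,-0.2500,-0.8660)
R[1][1] = -0.2500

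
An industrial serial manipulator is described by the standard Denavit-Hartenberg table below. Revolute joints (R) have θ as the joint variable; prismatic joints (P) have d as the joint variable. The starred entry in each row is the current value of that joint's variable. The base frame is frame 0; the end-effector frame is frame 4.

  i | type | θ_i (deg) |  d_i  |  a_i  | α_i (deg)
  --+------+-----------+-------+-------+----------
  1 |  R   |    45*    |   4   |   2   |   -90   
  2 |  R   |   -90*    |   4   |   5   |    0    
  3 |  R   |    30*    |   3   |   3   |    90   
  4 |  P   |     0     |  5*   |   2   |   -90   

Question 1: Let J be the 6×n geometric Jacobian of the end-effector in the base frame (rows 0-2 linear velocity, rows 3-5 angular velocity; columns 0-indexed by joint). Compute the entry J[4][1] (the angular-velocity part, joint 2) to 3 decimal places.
axis z_1 = (-0.7071,0.7071,0.0000); lever o_n−o_1 = (-6.2438,3.6557,11.8301)
cross product → J_v[:, 1] = (8.3652,8.3652,1.8301)
J_ω[:, 1] = z_1
entry J[4][1] = 0.7071

0.707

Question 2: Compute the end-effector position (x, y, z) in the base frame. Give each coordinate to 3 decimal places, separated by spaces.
-4.830 5.070 15.830

after link 1: o_1 = (1.4142, 1.4142, 4.0000)
after link 2: o_2 = (-1.4142, 4.2426, 9.0000)
after link 3: o_3 = (-2.4749, 7.4246, 11.5981)
after link 4: o_4 = (-4.8296, 5.0699, 15.8301)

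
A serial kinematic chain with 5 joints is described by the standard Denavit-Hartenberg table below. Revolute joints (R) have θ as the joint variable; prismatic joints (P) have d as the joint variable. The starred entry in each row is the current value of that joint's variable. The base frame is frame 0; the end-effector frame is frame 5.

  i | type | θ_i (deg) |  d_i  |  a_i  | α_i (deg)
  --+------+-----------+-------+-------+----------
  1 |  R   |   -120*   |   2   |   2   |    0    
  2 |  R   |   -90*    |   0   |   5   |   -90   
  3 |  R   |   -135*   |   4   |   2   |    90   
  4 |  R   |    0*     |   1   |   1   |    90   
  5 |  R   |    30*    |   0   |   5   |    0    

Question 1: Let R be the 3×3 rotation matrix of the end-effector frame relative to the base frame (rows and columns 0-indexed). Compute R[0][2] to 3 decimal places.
End-effector z-axis (col 2 of R) = (0.5000,0.8660,-0.0000)
R[0][2] = 0.5000

0.500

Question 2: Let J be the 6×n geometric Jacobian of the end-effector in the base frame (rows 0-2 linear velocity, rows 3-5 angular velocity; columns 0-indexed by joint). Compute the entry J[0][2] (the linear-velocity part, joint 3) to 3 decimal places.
axis z_2 = (-0.5000,-0.8660,0.0000); lever o_n−o_2 = (4.6321,-7.2931,2.7083)
cross product → J_v[:, 2] = (-2.3455,1.3542,7.6581)
J_ω[:, 2] = z_2
entry J[0][2] = -2.3455

-2.345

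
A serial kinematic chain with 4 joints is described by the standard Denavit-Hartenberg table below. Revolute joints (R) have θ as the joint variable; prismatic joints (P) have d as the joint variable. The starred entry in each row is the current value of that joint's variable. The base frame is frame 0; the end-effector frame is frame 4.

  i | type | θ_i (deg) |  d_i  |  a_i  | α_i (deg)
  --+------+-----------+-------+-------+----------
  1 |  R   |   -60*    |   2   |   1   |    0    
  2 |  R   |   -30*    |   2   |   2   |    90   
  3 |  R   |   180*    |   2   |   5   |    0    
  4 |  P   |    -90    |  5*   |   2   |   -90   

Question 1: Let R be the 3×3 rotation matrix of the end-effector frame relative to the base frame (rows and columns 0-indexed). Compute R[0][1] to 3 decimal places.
End-effector y-axis (col 1 of R) = (1.0000,0.0000,-0.0000)
R[0][1] = 1.0000

1.000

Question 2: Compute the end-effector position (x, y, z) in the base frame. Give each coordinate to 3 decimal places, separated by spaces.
-6.500 2.134 6.000

after link 1: o_1 = (0.5000, -0.8660, 2.0000)
after link 2: o_2 = (0.5000, -2.8660, 4.0000)
after link 3: o_3 = (-1.5000, 2.1340, 4.0000)
after link 4: o_4 = (-6.5000, 2.1340, 6.0000)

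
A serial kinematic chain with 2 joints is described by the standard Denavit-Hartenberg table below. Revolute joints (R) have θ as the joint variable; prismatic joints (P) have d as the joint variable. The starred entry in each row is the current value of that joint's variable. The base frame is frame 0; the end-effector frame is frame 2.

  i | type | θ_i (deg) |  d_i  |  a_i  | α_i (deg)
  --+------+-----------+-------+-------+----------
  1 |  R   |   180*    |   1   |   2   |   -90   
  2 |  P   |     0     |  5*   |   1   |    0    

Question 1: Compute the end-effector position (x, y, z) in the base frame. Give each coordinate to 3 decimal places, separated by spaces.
-3.000 -5.000 1.000

after link 1: o_1 = (-2.0000, 0.0000, 1.0000)
after link 2: o_2 = (-3.0000, -5.0000, 1.0000)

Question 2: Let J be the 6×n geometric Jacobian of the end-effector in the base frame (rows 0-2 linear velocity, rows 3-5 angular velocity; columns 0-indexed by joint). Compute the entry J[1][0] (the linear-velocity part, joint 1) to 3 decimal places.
-3.000

axis z_0 = ẑ; lever o_n−o_0 = (-3.0000,-5.0000,1.0000)
cross product → J_v[:, 0] = (5.0000,-3.0000,0.0000)
J_ω[:, 0] = z_0
entry J[1][0] = -3.0000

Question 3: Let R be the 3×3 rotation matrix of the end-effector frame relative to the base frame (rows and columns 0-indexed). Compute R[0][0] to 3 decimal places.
End-effector x-axis (col 0 of R) = (-1.0000,0.0000,0.0000)
R[0][0] = -1.0000

-1.000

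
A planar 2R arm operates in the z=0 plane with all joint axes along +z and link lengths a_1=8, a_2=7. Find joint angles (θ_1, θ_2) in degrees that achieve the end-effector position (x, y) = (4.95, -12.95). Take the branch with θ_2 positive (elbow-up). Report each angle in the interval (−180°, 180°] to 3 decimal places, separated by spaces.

-89.996 44.993

cos θ_2 = (192.2050−8²−7²)/(2·8·7) = 0.7072; θ_2 = 44.9935° (elbow-up)
β = atan2(-12.9500,4.9500) = -69.0812°; ψ = atan2(4.9492,12.9503) = 20.9152°
θ_1 = β − ψ = -89.9964°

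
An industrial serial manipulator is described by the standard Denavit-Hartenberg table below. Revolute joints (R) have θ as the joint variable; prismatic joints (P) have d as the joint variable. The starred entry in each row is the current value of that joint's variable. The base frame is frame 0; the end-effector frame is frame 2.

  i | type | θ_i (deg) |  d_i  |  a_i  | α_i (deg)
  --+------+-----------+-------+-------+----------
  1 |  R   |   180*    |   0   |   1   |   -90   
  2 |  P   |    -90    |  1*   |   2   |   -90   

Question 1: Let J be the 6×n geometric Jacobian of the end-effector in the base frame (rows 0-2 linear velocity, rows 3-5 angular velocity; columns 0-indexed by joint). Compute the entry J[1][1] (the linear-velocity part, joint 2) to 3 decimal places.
-1.000

prismatic axis z_1 = (-0.0000,-1.0000,0.0000)
J_v[:, 1] = z_1; J_ω[:, 1] = (0,0,0)
entry J[1][1] = -1.0000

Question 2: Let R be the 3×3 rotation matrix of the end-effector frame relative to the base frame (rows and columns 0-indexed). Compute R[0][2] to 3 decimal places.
-1.000

End-effector z-axis (col 2 of R) = (-1.0000,0.0000,-0.0000)
R[0][2] = -1.0000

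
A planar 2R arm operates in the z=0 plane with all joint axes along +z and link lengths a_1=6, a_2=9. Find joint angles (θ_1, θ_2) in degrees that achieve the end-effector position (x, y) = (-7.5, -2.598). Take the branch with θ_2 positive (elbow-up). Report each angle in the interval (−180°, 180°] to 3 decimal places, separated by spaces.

119.999 120.000

cos θ_2 = (62.9996−6²−9²)/(2·6·9) = -0.5000; θ_2 = 120.0002° (elbow-up)
β = atan2(-2.5980,-7.5000) = -160.8939°; ψ = atan2(7.7942,1.5000) = 79.1068°
θ_1 = β − ψ = -240.0007°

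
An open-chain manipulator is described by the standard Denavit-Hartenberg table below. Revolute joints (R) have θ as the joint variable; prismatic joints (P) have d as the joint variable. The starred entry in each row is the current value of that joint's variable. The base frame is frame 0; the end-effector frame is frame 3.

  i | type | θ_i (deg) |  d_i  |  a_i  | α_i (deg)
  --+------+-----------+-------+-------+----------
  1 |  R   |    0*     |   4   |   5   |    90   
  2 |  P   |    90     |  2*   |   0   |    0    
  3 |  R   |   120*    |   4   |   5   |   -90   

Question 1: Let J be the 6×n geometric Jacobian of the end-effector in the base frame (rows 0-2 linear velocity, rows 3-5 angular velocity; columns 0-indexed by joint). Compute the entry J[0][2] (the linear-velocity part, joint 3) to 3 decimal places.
axis z_2 = (0.0000,-1.0000,0.0000); lever o_n−o_2 = (-4.3301,-4.0000,-2.5000)
cross product → J_v[:, 2] = (2.5000,-0.0000,-4.3301)
J_ω[:, 2] = z_2
entry J[0][2] = 2.5000

2.500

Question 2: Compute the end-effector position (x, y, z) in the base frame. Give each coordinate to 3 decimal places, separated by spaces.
after link 1: o_1 = (5.0000, 0.0000, 4.0000)
after link 2: o_2 = (5.0000, -2.0000, 4.0000)
after link 3: o_3 = (0.6699, -6.0000, 1.5000)

0.670 -6.000 1.500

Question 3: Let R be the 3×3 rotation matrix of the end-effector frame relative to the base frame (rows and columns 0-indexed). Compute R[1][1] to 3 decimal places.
1.000

End-effector y-axis (col 1 of R) = (0.0000,1.0000,-0.0000)
R[1][1] = 1.0000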